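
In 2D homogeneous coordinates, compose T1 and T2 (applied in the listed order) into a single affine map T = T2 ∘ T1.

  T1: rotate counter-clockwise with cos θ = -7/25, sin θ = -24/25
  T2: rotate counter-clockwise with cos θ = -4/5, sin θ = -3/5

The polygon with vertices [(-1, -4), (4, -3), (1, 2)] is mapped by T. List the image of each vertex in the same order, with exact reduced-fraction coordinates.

image vertices: (512/125, 59/125), (7/5, 24/5), (-278/125, 29/125)

T1 rotate counter-clockwise with cos θ = -7/25, sin θ = -24/25: (-1, -4) → (-89/25, 52/25); (4, -3) → (-4, -3); (1, 2) → (41/25, -38/25)
T2 rotate counter-clockwise with cos θ = -4/5, sin θ = -3/5: (-89/25, 52/25) → (512/125, 59/125); (-4, -3) → (7/5, 24/5); (41/25, -38/25) → (-278/125, 29/125)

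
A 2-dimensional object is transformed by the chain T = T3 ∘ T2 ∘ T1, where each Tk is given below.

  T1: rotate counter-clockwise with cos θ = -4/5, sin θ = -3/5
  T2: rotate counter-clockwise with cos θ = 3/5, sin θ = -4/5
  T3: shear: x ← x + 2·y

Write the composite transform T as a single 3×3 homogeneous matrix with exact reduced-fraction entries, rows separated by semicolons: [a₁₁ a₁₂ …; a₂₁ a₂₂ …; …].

T1 = [-4/5 3/5 0; -3/5 -4/5 0; 0 0 1]
T2·T1 = [-24/25 -7/25 0; 7/25 -24/25 0; 0 0 1]
T3·…·T1 = [-2/5 -11/5 0; 7/25 -24/25 0; 0 0 1]

T = [-2/5 -11/5 0; 7/25 -24/25 0; 0 0 1]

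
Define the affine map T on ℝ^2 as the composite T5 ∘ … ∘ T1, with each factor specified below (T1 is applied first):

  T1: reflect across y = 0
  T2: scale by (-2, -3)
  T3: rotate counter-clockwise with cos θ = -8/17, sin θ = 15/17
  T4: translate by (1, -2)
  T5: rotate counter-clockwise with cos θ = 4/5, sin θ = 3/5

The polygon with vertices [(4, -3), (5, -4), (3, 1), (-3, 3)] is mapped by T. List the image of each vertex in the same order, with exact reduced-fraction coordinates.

T1 reflect across y = 0: (4, -3) → (4, 3); (5, -4) → (5, 4); (3, 1) → (3, -1); (-3, 3) → (-3, -3)
T2 scale by (-2, -3): (4, 3) → (-8, -9); (5, 4) → (-10, -12); (3, -1) → (-6, 3); (-3, -3) → (6, 9)
T3 rotate counter-clockwise with cos θ = -8/17, sin θ = 15/17: (-8, -9) → (199/17, -48/17); (-10, -12) → (260/17, -54/17); (-6, 3) → (3/17, -114/17); (6, 9) → (-183/17, 18/17)
T4 translate by (1, -2): (199/17, -48/17) → (216/17, -82/17); (260/17, -54/17) → (277/17, -88/17); (3/17, -114/17) → (20/17, -148/17); (-183/17, 18/17) → (-166/17, -16/17)
T5 rotate counter-clockwise with cos θ = 4/5, sin θ = 3/5: (216/17, -82/17) → (222/17, 64/17); (277/17, -88/17) → (1372/85, 479/85); (20/17, -148/17) → (524/85, -532/85); (-166/17, -16/17) → (-616/85, -562/85)

image vertices: (222/17, 64/17), (1372/85, 479/85), (524/85, -532/85), (-616/85, -562/85)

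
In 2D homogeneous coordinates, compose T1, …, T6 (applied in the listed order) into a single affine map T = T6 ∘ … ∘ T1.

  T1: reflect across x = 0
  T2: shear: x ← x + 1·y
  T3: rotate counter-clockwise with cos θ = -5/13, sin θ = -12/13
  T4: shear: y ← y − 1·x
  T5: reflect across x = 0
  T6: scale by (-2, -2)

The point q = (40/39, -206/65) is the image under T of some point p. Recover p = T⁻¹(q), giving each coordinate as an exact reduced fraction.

T1 = [-1 0 0; 0 1 0; 0 0 1]
T2·T1 = [-1 1 0; 0 1 0; 0 0 1]
T3·…·T1 = [5/13 7/13 0; 12/13 -17/13 0; 0 0 1]
T4·…·T1 = [5/13 7/13 0; 7/13 -24/13 0; 0 0 1]
T5·…·T1 = [-5/13 -7/13 0; 7/13 -24/13 0; 0 0 1]
T6·…·T1 = [10/13 14/13 0; -14/13 48/13 0; 0 0 1]
det M = 4; M⁻¹ = [12/13 -7/26 0; 7/26 5/26 0; 0 0 1]
M⁻¹ · (40/39, -206/65)ᵀ = (9/5, -1/3)ᵀ

p = (9/5, -1/3)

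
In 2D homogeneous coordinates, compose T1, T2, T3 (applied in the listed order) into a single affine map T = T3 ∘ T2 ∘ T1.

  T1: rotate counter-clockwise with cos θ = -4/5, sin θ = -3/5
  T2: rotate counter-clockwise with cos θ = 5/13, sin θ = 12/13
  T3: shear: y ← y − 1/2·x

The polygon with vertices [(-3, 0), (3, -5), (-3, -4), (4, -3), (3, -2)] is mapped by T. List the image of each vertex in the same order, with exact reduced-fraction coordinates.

image vertices: (-48/65, 213/65), (-267/65, -271/130), (-60/13, 55/13), (-25/13, -95/26), (-6/5, -14/5)

T1 rotate counter-clockwise with cos θ = -4/5, sin θ = -3/5: (-3, 0) → (12/5, 9/5); (3, -5) → (-27/5, 11/5); (-3, -4) → (0, 5); (4, -3) → (-5, 0); (3, -2) → (-18/5, -1/5)
T2 rotate counter-clockwise with cos θ = 5/13, sin θ = 12/13: (12/5, 9/5) → (-48/65, 189/65); (-27/5, 11/5) → (-267/65, -269/65); (0, 5) → (-60/13, 25/13); (-5, 0) → (-25/13, -60/13); (-18/5, -1/5) → (-6/5, -17/5)
T3 shear: y ← y − 1/2·x: (-48/65, 189/65) → (-48/65, 213/65); (-267/65, -269/65) → (-267/65, -271/130); (-60/13, 25/13) → (-60/13, 55/13); (-25/13, -60/13) → (-25/13, -95/26); (-6/5, -17/5) → (-6/5, -14/5)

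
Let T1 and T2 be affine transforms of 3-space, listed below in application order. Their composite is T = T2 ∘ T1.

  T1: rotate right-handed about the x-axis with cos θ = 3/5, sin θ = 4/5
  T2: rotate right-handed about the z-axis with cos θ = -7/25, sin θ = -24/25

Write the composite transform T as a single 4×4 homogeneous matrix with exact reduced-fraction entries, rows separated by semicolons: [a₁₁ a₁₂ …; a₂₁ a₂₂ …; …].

T1 = [1 0 0 0; 0 3/5 -4/5 0; 0 4/5 3/5 0; 0 0 0 1]
T2·T1 = [-7/25 72/125 -96/125 0; -24/25 -21/125 28/125 0; 0 4/5 3/5 0; 0 0 0 1]

T = [-7/25 72/125 -96/125 0; -24/25 -21/125 28/125 0; 0 4/5 3/5 0; 0 0 0 1]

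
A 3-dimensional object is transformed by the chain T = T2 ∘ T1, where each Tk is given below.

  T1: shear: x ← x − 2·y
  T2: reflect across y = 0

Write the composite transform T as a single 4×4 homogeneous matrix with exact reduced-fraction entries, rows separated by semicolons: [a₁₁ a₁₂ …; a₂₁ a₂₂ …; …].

T = [1 -2 0 0; 0 -1 0 0; 0 0 1 0; 0 0 0 1]

T1 = [1 -2 0 0; 0 1 0 0; 0 0 1 0; 0 0 0 1]
T2·T1 = [1 -2 0 0; 0 -1 0 0; 0 0 1 0; 0 0 0 1]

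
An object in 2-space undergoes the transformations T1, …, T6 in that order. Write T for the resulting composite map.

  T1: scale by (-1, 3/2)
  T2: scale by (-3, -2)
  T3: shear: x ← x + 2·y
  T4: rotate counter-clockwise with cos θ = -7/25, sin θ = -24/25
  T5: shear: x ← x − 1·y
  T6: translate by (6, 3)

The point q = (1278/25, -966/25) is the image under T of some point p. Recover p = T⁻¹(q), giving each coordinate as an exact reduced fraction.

p = (3, -5)

T1 = [-1 0 0; 0 3/2 0; 0 0 1]
T2·T1 = [3 0 0; 0 -3 0; 0 0 1]
T3·…·T1 = [3 -6 0; 0 -3 0; 0 0 1]
T4·…·T1 = [-21/25 -6/5 0; -72/25 33/5 0; 0 0 1]
T5·…·T1 = [51/25 -39/5 0; -72/25 33/5 0; 0 0 1]
T6·…·T1 = [51/25 -39/5 6; -72/25 33/5 3; 0 0 1]
det M = -9; M⁻¹ = [-11/15 -13/15 7; -8/25 -17/75 13/5; 0 0 1]
M⁻¹ · (1278/25, -966/25)ᵀ = (3, -5)ᵀ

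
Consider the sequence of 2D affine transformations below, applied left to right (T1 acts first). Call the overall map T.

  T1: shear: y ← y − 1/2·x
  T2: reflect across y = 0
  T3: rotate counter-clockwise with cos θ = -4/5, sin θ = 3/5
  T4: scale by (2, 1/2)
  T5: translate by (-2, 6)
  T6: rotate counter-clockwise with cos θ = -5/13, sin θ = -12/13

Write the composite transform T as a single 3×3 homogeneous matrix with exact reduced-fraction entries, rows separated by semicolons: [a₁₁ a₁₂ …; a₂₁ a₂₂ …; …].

T1 = [1 0 0; -1/2 1 0; 0 0 1]
T2·T1 = [1 0 0; 1/2 -1 0; 0 0 1]
T3·…·T1 = [-11/10 3/5 0; 1/5 4/5 0; 0 0 1]
T4·…·T1 = [-11/5 6/5 0; 1/10 2/5 0; 0 0 1]
T5·…·T1 = [-11/5 6/5 -2; 1/10 2/5 6; 0 0 1]
T6·…·T1 = [61/65 -6/65 82/13; 259/130 -82/65 -6/13; 0 0 1]

T = [61/65 -6/65 82/13; 259/130 -82/65 -6/13; 0 0 1]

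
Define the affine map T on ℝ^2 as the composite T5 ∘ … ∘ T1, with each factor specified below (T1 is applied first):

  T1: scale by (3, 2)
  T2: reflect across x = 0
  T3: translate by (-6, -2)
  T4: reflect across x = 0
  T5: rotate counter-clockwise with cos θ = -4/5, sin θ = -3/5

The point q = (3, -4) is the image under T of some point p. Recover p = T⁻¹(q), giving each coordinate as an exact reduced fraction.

T1 = [3 0 0; 0 2 0; 0 0 1]
T2·T1 = [-3 0 0; 0 2 0; 0 0 1]
T3·…·T1 = [-3 0 -6; 0 2 -2; 0 0 1]
T4·…·T1 = [3 0 6; 0 2 -2; 0 0 1]
T5·…·T1 = [-12/5 6/5 -6; -9/5 -8/5 -2; 0 0 1]
det M = 6; M⁻¹ = [-4/15 -1/5 -2; 3/10 -2/5 1; 0 0 1]
M⁻¹ · (3, -4)ᵀ = (-2, 7/2)ᵀ

p = (-2, 7/2)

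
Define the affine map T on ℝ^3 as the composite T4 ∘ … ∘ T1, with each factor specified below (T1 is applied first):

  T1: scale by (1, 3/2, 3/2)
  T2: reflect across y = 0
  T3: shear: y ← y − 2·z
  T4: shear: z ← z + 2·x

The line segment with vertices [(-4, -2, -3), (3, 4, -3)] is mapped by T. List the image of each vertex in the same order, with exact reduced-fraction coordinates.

image vertices: (-4, 12, -25/2), (3, 3, 3/2)

T1 scale by (1, 3/2, 3/2): (-4, -2, -3) → (-4, -3, -9/2); (3, 4, -3) → (3, 6, -9/2)
T2 reflect across y = 0: (-4, -3, -9/2) → (-4, 3, -9/2); (3, 6, -9/2) → (3, -6, -9/2)
T3 shear: y ← y − 2·z: (-4, 3, -9/2) → (-4, 12, -9/2); (3, -6, -9/2) → (3, 3, -9/2)
T4 shear: z ← z + 2·x: (-4, 12, -9/2) → (-4, 12, -25/2); (3, 3, -9/2) → (3, 3, 3/2)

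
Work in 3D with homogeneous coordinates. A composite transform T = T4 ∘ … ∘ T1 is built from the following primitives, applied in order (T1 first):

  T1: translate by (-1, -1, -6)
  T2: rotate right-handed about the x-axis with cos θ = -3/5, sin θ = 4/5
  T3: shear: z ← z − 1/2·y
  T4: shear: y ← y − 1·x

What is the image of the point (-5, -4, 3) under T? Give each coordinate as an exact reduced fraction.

T1 translate by (-1, -1, -6): (-5, -4, 3) → (-6, -5, -3)
T2 rotate right-handed about the x-axis with cos θ = -3/5, sin θ = 4/5: (-6, -5, -3) → (-6, 27/5, -11/5)
T3 shear: z ← z − 1/2·y: (-6, 27/5, -11/5) → (-6, 27/5, -49/10)
T4 shear: y ← y − 1·x: (-6, 27/5, -49/10) → (-6, 57/5, -49/10)

T(p) = (-6, 57/5, -49/10)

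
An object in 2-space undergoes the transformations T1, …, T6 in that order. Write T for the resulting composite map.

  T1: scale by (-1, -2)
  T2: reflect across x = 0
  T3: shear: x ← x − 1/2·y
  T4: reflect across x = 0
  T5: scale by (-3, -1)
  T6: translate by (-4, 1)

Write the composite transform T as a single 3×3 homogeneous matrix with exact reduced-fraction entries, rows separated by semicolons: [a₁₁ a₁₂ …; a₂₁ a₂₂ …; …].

T = [3 3 -4; 0 2 1; 0 0 1]

T1 = [-1 0 0; 0 -2 0; 0 0 1]
T2·T1 = [1 0 0; 0 -2 0; 0 0 1]
T3·…·T1 = [1 1 0; 0 -2 0; 0 0 1]
T4·…·T1 = [-1 -1 0; 0 -2 0; 0 0 1]
T5·…·T1 = [3 3 0; 0 2 0; 0 0 1]
T6·…·T1 = [3 3 -4; 0 2 1; 0 0 1]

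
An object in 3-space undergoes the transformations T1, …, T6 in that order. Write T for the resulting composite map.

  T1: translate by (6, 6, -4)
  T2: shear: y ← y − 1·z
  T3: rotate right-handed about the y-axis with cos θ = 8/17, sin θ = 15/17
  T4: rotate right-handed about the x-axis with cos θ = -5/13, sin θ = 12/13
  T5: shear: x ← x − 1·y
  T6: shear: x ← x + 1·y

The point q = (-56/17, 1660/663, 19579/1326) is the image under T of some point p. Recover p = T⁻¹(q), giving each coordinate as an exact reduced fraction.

p = (-1/2, 0, -8/3)

T1 = [1 0 0 6; 0 1 0 6; 0 0 1 -4; 0 0 0 1]
T2·T1 = [1 0 0 6; 0 1 -1 10; 0 0 1 -4; 0 0 0 1]
T3·…·T1 = [8/17 0 15/17 -12/17; 0 1 -1 10; -15/17 0 8/17 -122/17; 0 0 0 1]
T4·…·T1 = [8/17 0 15/17 -12/17; 180/221 -5/13 -11/221 614/221; 75/221 12/13 -244/221 2650/221; 0 0 0 1]
T5·…·T1 = [-76/221 5/13 206/221 -770/221; 180/221 -5/13 -11/221 614/221; 75/221 12/13 -244/221 2650/221; 0 0 0 1]
T6·…·T1 = [8/17 0 15/17 -12/17; 180/221 -5/13 -11/221 614/221; 75/221 12/13 -244/221 2650/221; 0 0 0 1]
det M = 1; M⁻¹ = [8/17 180/221 75/221 -6; 15/17 -181/221 164/221 -6; 15/17 -96/221 -40/221 4; 0 0 0 1]
M⁻¹ · (-56/17, 1660/663, 19579/1326)ᵀ = (-1/2, 0, -8/3)ᵀ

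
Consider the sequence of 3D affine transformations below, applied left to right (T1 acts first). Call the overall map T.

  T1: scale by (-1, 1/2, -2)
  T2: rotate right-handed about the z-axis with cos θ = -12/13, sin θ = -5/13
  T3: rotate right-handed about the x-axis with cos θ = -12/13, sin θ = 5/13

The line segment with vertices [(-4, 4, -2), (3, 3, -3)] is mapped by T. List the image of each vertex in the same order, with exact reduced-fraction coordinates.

T1 scale by (-1, 1/2, -2): (-4, 4, -2) → (4, 2, 4); (3, 3, -3) → (-3, 3/2, 6)
T2 rotate right-handed about the z-axis with cos θ = -12/13, sin θ = -5/13: (4, 2, 4) → (-38/13, -44/13, 4); (-3, 3/2, 6) → (87/26, -3/13, 6)
T3 rotate right-handed about the x-axis with cos θ = -12/13, sin θ = 5/13: (-38/13, -44/13, 4) → (-38/13, 268/169, -844/169); (87/26, -3/13, 6) → (87/26, -354/169, -951/169)

image vertices: (-38/13, 268/169, -844/169), (87/26, -354/169, -951/169)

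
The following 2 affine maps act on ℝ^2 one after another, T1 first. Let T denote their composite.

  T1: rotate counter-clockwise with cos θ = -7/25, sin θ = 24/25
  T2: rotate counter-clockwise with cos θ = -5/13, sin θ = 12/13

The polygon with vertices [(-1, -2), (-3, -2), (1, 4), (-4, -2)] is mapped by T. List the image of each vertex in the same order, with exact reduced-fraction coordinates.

image vertices: (-31/65, 142/65), (27/25, 86/25), (563/325, -1216/325), (604/325, 1322/325)

T1 rotate counter-clockwise with cos θ = -7/25, sin θ = 24/25: (-1, -2) → (11/5, -2/5); (-3, -2) → (69/25, -58/25); (1, 4) → (-103/25, -4/25); (-4, -2) → (76/25, -82/25)
T2 rotate counter-clockwise with cos θ = -5/13, sin θ = 12/13: (11/5, -2/5) → (-31/65, 142/65); (69/25, -58/25) → (27/25, 86/25); (-103/25, -4/25) → (563/325, -1216/325); (76/25, -82/25) → (604/325, 1322/325)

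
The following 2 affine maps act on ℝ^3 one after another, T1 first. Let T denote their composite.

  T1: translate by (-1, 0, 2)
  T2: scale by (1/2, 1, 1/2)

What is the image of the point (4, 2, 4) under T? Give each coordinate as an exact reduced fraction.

T(p) = (3/2, 2, 3)

T1 translate by (-1, 0, 2): (4, 2, 4) → (3, 2, 6)
T2 scale by (1/2, 1, 1/2): (3, 2, 6) → (3/2, 2, 3)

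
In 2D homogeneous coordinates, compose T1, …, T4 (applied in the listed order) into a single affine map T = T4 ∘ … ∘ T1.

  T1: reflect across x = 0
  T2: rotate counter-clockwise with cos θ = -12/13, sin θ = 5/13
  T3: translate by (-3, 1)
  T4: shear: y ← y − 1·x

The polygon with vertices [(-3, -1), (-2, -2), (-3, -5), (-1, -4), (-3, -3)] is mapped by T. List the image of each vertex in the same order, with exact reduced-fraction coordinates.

image vertices: (-70/13, 110/13), (-53/13, 100/13), (-50/13, 138/13), (-31/13, 97/13), (-60/13, 124/13)

T1 reflect across x = 0: (-3, -1) → (3, -1); (-2, -2) → (2, -2); (-3, -5) → (3, -5); (-1, -4) → (1, -4); (-3, -3) → (3, -3)
T2 rotate counter-clockwise with cos θ = -12/13, sin θ = 5/13: (3, -1) → (-31/13, 27/13); (2, -2) → (-14/13, 34/13); (3, -5) → (-11/13, 75/13); (1, -4) → (8/13, 53/13); (3, -3) → (-21/13, 51/13)
T3 translate by (-3, 1): (-31/13, 27/13) → (-70/13, 40/13); (-14/13, 34/13) → (-53/13, 47/13); (-11/13, 75/13) → (-50/13, 88/13); (8/13, 53/13) → (-31/13, 66/13); (-21/13, 51/13) → (-60/13, 64/13)
T4 shear: y ← y − 1·x: (-70/13, 40/13) → (-70/13, 110/13); (-53/13, 47/13) → (-53/13, 100/13); (-50/13, 88/13) → (-50/13, 138/13); (-31/13, 66/13) → (-31/13, 97/13); (-60/13, 64/13) → (-60/13, 124/13)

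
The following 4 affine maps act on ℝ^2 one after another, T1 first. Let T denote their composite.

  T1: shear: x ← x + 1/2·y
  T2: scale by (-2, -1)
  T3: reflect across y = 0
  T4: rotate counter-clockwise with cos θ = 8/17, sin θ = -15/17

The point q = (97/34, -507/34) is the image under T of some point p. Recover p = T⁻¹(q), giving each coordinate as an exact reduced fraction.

T1 = [1 1/2 0; 0 1 0; 0 0 1]
T2·T1 = [-2 -1 0; 0 -1 0; 0 0 1]
T3·…·T1 = [-2 -1 0; 0 1 0; 0 0 1]
T4·…·T1 = [-16/17 7/17 0; 30/17 23/17 0; 0 0 1]
det M = -2; M⁻¹ = [-23/34 7/34 0; 15/17 8/17 0; 0 0 1]
M⁻¹ · (97/34, -507/34)ᵀ = (-5, -9/2)ᵀ

p = (-5, -9/2)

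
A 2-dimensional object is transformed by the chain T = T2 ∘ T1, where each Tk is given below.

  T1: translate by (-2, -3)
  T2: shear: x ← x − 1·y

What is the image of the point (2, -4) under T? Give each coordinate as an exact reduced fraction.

T(p) = (7, -7)

T1 translate by (-2, -3): (2, -4) → (0, -7)
T2 shear: x ← x − 1·y: (0, -7) → (7, -7)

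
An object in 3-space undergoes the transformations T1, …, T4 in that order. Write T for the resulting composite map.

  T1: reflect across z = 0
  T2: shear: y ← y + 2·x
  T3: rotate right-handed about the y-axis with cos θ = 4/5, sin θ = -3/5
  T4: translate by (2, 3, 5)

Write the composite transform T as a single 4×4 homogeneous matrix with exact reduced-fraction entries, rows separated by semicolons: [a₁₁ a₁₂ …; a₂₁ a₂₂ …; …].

T1 = [1 0 0 0; 0 1 0 0; 0 0 -1 0; 0 0 0 1]
T2·T1 = [1 0 0 0; 2 1 0 0; 0 0 -1 0; 0 0 0 1]
T3·…·T1 = [4/5 0 3/5 0; 2 1 0 0; 3/5 0 -4/5 0; 0 0 0 1]
T4·…·T1 = [4/5 0 3/5 2; 2 1 0 3; 3/5 0 -4/5 5; 0 0 0 1]

T = [4/5 0 3/5 2; 2 1 0 3; 3/5 0 -4/5 5; 0 0 0 1]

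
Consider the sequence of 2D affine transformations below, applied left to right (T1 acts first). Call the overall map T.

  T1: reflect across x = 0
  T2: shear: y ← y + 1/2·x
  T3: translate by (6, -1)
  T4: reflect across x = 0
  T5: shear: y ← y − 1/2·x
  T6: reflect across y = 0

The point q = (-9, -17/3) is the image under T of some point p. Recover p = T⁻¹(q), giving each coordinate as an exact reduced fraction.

T1 = [-1 0 0; 0 1 0; 0 0 1]
T2·T1 = [-1 0 0; -1/2 1 0; 0 0 1]
T3·…·T1 = [-1 0 6; -1/2 1 -1; 0 0 1]
T4·…·T1 = [1 0 -6; -1/2 1 -1; 0 0 1]
T5·…·T1 = [1 0 -6; -1 1 2; 0 0 1]
T6·…·T1 = [1 0 -6; 1 -1 -2; 0 0 1]
det M = -1; M⁻¹ = [1 0 6; 1 -1 4; 0 0 1]
M⁻¹ · (-9, -17/3)ᵀ = (-3, 2/3)ᵀ

p = (-3, 2/3)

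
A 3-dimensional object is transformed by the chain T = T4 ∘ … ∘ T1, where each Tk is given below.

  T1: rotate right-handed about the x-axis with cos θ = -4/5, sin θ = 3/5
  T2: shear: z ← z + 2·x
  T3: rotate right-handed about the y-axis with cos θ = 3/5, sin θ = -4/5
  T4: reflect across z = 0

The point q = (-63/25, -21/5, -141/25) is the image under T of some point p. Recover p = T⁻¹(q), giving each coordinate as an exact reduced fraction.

p = (3, 3, 3)

T1 = [1 0 0 0; 0 -4/5 -3/5 0; 0 3/5 -4/5 0; 0 0 0 1]
T2·T1 = [1 0 0 0; 0 -4/5 -3/5 0; 2 3/5 -4/5 0; 0 0 0 1]
T3·…·T1 = [-1 -12/25 16/25 0; 0 -4/5 -3/5 0; 2 9/25 -12/25 0; 0 0 0 1]
T4·…·T1 = [-1 -12/25 16/25 0; 0 -4/5 -3/5 0; -2 -9/25 12/25 0; 0 0 0 1]
det M = -1; M⁻¹ = [3/5 0 -4/5 0; -6/5 -4/5 3/5 0; 8/5 -3/5 -4/5 0; 0 0 0 1]
M⁻¹ · (-63/25, -21/5, -141/25)ᵀ = (3, 3, 3)ᵀ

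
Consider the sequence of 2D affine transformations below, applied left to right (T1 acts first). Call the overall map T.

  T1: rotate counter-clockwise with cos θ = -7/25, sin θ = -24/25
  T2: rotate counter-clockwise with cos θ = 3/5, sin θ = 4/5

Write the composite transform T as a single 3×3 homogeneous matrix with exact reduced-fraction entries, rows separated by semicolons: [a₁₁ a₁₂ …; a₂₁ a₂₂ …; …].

T = [3/5 4/5 0; -4/5 3/5 0; 0 0 1]

T1 = [-7/25 24/25 0; -24/25 -7/25 0; 0 0 1]
T2·T1 = [3/5 4/5 0; -4/5 3/5 0; 0 0 1]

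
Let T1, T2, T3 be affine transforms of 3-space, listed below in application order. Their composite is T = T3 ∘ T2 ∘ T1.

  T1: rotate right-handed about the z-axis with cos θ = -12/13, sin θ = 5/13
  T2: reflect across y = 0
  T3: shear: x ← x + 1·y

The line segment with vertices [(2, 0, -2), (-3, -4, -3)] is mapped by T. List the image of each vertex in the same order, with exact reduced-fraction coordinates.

T1 rotate right-handed about the z-axis with cos θ = -12/13, sin θ = 5/13: (2, 0, -2) → (-24/13, 10/13, -2); (-3, -4, -3) → (56/13, 33/13, -3)
T2 reflect across y = 0: (-24/13, 10/13, -2) → (-24/13, -10/13, -2); (56/13, 33/13, -3) → (56/13, -33/13, -3)
T3 shear: x ← x + 1·y: (-24/13, -10/13, -2) → (-34/13, -10/13, -2); (56/13, -33/13, -3) → (23/13, -33/13, -3)

image vertices: (-34/13, -10/13, -2), (23/13, -33/13, -3)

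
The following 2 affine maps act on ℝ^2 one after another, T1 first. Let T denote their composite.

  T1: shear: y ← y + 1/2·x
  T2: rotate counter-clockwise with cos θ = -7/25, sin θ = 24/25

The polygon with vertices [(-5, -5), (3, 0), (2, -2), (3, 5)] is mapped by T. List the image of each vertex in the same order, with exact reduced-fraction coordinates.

image vertices: (43/5, -27/10), (-57/25, 123/50), (2/5, 11/5), (-177/25, 53/50)

T1 shear: y ← y + 1/2·x: (-5, -5) → (-5, -15/2); (3, 0) → (3, 3/2); (2, -2) → (2, -1); (3, 5) → (3, 13/2)
T2 rotate counter-clockwise with cos θ = -7/25, sin θ = 24/25: (-5, -15/2) → (43/5, -27/10); (3, 3/2) → (-57/25, 123/50); (2, -1) → (2/5, 11/5); (3, 13/2) → (-177/25, 53/50)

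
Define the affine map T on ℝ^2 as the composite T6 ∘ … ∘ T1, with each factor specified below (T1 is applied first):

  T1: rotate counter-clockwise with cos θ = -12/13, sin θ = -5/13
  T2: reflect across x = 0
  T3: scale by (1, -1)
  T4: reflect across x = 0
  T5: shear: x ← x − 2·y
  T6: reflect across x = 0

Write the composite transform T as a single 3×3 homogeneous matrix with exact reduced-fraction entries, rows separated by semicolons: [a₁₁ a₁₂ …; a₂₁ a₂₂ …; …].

T1 = [-12/13 5/13 0; -5/13 -12/13 0; 0 0 1]
T2·T1 = [12/13 -5/13 0; -5/13 -12/13 0; 0 0 1]
T3·…·T1 = [12/13 -5/13 0; 5/13 12/13 0; 0 0 1]
T4·…·T1 = [-12/13 5/13 0; 5/13 12/13 0; 0 0 1]
T5·…·T1 = [-22/13 -19/13 0; 5/13 12/13 0; 0 0 1]
T6·…·T1 = [22/13 19/13 0; 5/13 12/13 0; 0 0 1]

T = [22/13 19/13 0; 5/13 12/13 0; 0 0 1]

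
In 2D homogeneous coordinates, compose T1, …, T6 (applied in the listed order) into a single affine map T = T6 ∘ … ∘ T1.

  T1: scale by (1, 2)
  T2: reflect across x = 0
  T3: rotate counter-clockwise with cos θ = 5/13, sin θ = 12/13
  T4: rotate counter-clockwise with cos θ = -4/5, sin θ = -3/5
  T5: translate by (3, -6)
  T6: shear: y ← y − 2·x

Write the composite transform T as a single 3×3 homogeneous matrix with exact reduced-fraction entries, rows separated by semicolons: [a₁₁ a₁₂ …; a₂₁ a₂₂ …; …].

T = [-16/65 126/65 3; 19/13 -44/13 -12; 0 0 1]

T1 = [1 0 0; 0 2 0; 0 0 1]
T2·T1 = [-1 0 0; 0 2 0; 0 0 1]
T3·…·T1 = [-5/13 -24/13 0; -12/13 10/13 0; 0 0 1]
T4·…·T1 = [-16/65 126/65 0; 63/65 32/65 0; 0 0 1]
T5·…·T1 = [-16/65 126/65 3; 63/65 32/65 -6; 0 0 1]
T6·…·T1 = [-16/65 126/65 3; 19/13 -44/13 -12; 0 0 1]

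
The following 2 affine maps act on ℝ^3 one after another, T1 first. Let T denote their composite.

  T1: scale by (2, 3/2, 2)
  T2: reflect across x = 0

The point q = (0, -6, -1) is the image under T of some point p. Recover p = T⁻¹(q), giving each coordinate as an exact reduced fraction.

p = (0, -4, -1/2)

T1 = [2 0 0 0; 0 3/2 0 0; 0 0 2 0; 0 0 0 1]
T2·T1 = [-2 0 0 0; 0 3/2 0 0; 0 0 2 0; 0 0 0 1]
det M = -6; M⁻¹ = [-1/2 0 0 0; 0 2/3 0 0; 0 0 1/2 0; 0 0 0 1]
M⁻¹ · (0, -6, -1)ᵀ = (0, -4, -1/2)ᵀ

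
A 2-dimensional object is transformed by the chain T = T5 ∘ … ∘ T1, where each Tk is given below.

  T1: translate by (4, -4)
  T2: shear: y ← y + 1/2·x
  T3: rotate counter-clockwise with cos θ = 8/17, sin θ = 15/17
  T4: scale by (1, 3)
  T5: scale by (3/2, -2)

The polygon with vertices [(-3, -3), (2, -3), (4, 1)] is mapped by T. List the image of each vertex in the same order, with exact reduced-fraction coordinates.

T1 translate by (4, -4): (-3, -3) → (1, -7); (2, -3) → (6, -7); (4, 1) → (8, -3)
T2 shear: y ← y + 1/2·x: (1, -7) → (1, -13/2); (6, -7) → (6, -4); (8, -3) → (8, 1)
T3 rotate counter-clockwise with cos θ = 8/17, sin θ = 15/17: (1, -13/2) → (211/34, -37/17); (6, -4) → (108/17, 58/17); (8, 1) → (49/17, 128/17)
T4 scale by (1, 3): (211/34, -37/17) → (211/34, -111/17); (108/17, 58/17) → (108/17, 174/17); (49/17, 128/17) → (49/17, 384/17)
T5 scale by (3/2, -2): (211/34, -111/17) → (633/68, 222/17); (108/17, 174/17) → (162/17, -348/17); (49/17, 384/17) → (147/34, -768/17)

image vertices: (633/68, 222/17), (162/17, -348/17), (147/34, -768/17)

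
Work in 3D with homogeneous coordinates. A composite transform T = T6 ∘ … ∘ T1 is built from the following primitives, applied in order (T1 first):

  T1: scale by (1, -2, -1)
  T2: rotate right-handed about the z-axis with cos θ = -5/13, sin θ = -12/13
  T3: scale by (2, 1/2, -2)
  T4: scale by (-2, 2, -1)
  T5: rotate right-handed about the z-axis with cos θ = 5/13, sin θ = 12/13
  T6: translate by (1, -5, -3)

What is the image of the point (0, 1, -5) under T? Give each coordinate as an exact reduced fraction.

T(p) = (529/169, 357/169, 7)

T1 scale by (1, -2, -1): (0, 1, -5) → (0, -2, 5)
T2 rotate right-handed about the z-axis with cos θ = -5/13, sin θ = -12/13: (0, -2, 5) → (-24/13, 10/13, 5)
T3 scale by (2, 1/2, -2): (-24/13, 10/13, 5) → (-48/13, 5/13, -10)
T4 scale by (-2, 2, -1): (-48/13, 5/13, -10) → (96/13, 10/13, 10)
T5 rotate right-handed about the z-axis with cos θ = 5/13, sin θ = 12/13: (96/13, 10/13, 10) → (360/169, 1202/169, 10)
T6 translate by (1, -5, -3): (360/169, 1202/169, 10) → (529/169, 357/169, 7)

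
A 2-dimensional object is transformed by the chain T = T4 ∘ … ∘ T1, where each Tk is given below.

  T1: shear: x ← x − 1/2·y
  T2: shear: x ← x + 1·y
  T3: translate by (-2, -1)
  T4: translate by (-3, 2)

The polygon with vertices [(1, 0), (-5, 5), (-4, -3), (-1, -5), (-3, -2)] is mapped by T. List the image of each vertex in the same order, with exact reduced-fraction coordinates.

image vertices: (-4, 1), (-15/2, 6), (-21/2, -2), (-17/2, -4), (-9, -1)

T1 shear: x ← x − 1/2·y: (1, 0) → (1, 0); (-5, 5) → (-15/2, 5); (-4, -3) → (-5/2, -3); (-1, -5) → (3/2, -5); (-3, -2) → (-2, -2)
T2 shear: x ← x + 1·y: (1, 0) → (1, 0); (-15/2, 5) → (-5/2, 5); (-5/2, -3) → (-11/2, -3); (3/2, -5) → (-7/2, -5); (-2, -2) → (-4, -2)
T3 translate by (-2, -1): (1, 0) → (-1, -1); (-5/2, 5) → (-9/2, 4); (-11/2, -3) → (-15/2, -4); (-7/2, -5) → (-11/2, -6); (-4, -2) → (-6, -3)
T4 translate by (-3, 2): (-1, -1) → (-4, 1); (-9/2, 4) → (-15/2, 6); (-15/2, -4) → (-21/2, -2); (-11/2, -6) → (-17/2, -4); (-6, -3) → (-9, -1)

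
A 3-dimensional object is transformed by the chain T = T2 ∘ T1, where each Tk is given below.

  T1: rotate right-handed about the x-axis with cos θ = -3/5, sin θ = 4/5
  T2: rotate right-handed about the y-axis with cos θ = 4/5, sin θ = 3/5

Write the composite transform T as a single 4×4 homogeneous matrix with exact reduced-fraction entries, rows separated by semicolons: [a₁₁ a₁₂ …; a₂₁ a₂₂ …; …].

T = [4/5 12/25 -9/25 0; 0 -3/5 -4/5 0; -3/5 16/25 -12/25 0; 0 0 0 1]

T1 = [1 0 0 0; 0 -3/5 -4/5 0; 0 4/5 -3/5 0; 0 0 0 1]
T2·T1 = [4/5 12/25 -9/25 0; 0 -3/5 -4/5 0; -3/5 16/25 -12/25 0; 0 0 0 1]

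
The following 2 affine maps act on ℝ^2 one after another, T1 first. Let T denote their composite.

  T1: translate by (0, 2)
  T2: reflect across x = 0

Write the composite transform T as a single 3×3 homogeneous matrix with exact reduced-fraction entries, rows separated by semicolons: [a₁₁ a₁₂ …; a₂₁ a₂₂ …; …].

T1 = [1 0 0; 0 1 2; 0 0 1]
T2·T1 = [-1 0 0; 0 1 2; 0 0 1]

T = [-1 0 0; 0 1 2; 0 0 1]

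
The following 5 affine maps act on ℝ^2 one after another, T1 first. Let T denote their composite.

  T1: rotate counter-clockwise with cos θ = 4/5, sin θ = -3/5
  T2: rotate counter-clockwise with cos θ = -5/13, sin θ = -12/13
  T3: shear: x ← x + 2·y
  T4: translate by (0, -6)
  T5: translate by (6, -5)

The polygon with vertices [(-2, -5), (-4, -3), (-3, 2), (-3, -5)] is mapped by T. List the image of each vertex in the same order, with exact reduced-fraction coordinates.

image vertices: (1029/65, -369/65), (223/13, -83/13), (46/5, -56/5), (1151/65, -336/65)

T1 rotate counter-clockwise with cos θ = 4/5, sin θ = -3/5: (-2, -5) → (-23/5, -14/5); (-4, -3) → (-5, 0); (-3, 2) → (-6/5, 17/5); (-3, -5) → (-27/5, -11/5)
T2 rotate counter-clockwise with cos θ = -5/13, sin θ = -12/13: (-23/5, -14/5) → (-53/65, 346/65); (-5, 0) → (25/13, 60/13); (-6/5, 17/5) → (18/5, -1/5); (-27/5, -11/5) → (3/65, 379/65)
T3 shear: x ← x + 2·y: (-53/65, 346/65) → (639/65, 346/65); (25/13, 60/13) → (145/13, 60/13); (18/5, -1/5) → (16/5, -1/5); (3/65, 379/65) → (761/65, 379/65)
T4 translate by (0, -6): (639/65, 346/65) → (639/65, -44/65); (145/13, 60/13) → (145/13, -18/13); (16/5, -1/5) → (16/5, -31/5); (761/65, 379/65) → (761/65, -11/65)
T5 translate by (6, -5): (639/65, -44/65) → (1029/65, -369/65); (145/13, -18/13) → (223/13, -83/13); (16/5, -31/5) → (46/5, -56/5); (761/65, -11/65) → (1151/65, -336/65)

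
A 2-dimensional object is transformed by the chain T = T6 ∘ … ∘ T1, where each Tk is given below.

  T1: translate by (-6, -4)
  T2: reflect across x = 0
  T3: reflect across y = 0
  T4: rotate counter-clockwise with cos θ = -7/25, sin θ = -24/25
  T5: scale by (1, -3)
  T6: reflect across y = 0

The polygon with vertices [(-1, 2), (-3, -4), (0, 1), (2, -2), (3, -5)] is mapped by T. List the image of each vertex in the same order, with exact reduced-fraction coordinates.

T1 translate by (-6, -4): (-1, 2) → (-7, -2); (-3, -4) → (-9, -8); (0, 1) → (-6, -3); (2, -2) → (-4, -6); (3, -5) → (-3, -9)
T2 reflect across x = 0: (-7, -2) → (7, -2); (-9, -8) → (9, -8); (-6, -3) → (6, -3); (-4, -6) → (4, -6); (-3, -9) → (3, -9)
T3 reflect across y = 0: (7, -2) → (7, 2); (9, -8) → (9, 8); (6, -3) → (6, 3); (4, -6) → (4, 6); (3, -9) → (3, 9)
T4 rotate counter-clockwise with cos θ = -7/25, sin θ = -24/25: (7, 2) → (-1/25, -182/25); (9, 8) → (129/25, -272/25); (6, 3) → (6/5, -33/5); (4, 6) → (116/25, -138/25); (3, 9) → (39/5, -27/5)
T5 scale by (1, -3): (-1/25, -182/25) → (-1/25, 546/25); (129/25, -272/25) → (129/25, 816/25); (6/5, -33/5) → (6/5, 99/5); (116/25, -138/25) → (116/25, 414/25); (39/5, -27/5) → (39/5, 81/5)
T6 reflect across y = 0: (-1/25, 546/25) → (-1/25, -546/25); (129/25, 816/25) → (129/25, -816/25); (6/5, 99/5) → (6/5, -99/5); (116/25, 414/25) → (116/25, -414/25); (39/5, 81/5) → (39/5, -81/5)

image vertices: (-1/25, -546/25), (129/25, -816/25), (6/5, -99/5), (116/25, -414/25), (39/5, -81/5)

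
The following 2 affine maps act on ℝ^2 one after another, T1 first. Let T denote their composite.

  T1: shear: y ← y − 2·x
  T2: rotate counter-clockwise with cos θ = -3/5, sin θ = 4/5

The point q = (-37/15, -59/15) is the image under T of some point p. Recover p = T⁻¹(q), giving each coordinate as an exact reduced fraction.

T1 = [1 0 0; -2 1 0; 0 0 1]
T2·T1 = [1 -4/5 0; 2 -3/5 0; 0 0 1]
det M = 1; M⁻¹ = [-3/5 4/5 0; -2 1 0; 0 0 1]
M⁻¹ · (-37/15, -59/15)ᵀ = (-5/3, 1)ᵀ

p = (-5/3, 1)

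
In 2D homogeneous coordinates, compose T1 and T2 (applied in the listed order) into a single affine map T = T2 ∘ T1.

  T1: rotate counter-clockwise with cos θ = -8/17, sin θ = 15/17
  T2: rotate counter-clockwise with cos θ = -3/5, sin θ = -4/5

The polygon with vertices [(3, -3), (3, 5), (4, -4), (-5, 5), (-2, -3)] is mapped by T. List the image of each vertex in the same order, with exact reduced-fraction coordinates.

image vertices: (213/85, -291/85), (317/85, 381/85), (284/85, -388/85), (-71/17, 97/17), (-207/85, -226/85)

T1 rotate counter-clockwise with cos θ = -8/17, sin θ = 15/17: (3, -3) → (21/17, 69/17); (3, 5) → (-99/17, 5/17); (4, -4) → (28/17, 92/17); (-5, 5) → (-35/17, -115/17); (-2, -3) → (61/17, -6/17)
T2 rotate counter-clockwise with cos θ = -3/5, sin θ = -4/5: (21/17, 69/17) → (213/85, -291/85); (-99/17, 5/17) → (317/85, 381/85); (28/17, 92/17) → (284/85, -388/85); (-35/17, -115/17) → (-71/17, 97/17); (61/17, -6/17) → (-207/85, -226/85)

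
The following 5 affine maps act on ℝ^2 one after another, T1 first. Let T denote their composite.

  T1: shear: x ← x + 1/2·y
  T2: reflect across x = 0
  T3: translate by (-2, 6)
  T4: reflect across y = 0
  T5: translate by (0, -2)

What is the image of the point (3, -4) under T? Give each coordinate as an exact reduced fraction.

T1 shear: x ← x + 1/2·y: (3, -4) → (1, -4)
T2 reflect across x = 0: (1, -4) → (-1, -4)
T3 translate by (-2, 6): (-1, -4) → (-3, 2)
T4 reflect across y = 0: (-3, 2) → (-3, -2)
T5 translate by (0, -2): (-3, -2) → (-3, -4)

T(p) = (-3, -4)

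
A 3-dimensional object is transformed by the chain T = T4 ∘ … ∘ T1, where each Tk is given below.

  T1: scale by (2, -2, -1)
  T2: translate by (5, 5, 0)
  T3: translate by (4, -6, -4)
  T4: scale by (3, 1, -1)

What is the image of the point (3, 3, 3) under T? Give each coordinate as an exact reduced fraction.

T(p) = (45, -7, 7)

T1 scale by (2, -2, -1): (3, 3, 3) → (6, -6, -3)
T2 translate by (5, 5, 0): (6, -6, -3) → (11, -1, -3)
T3 translate by (4, -6, -4): (11, -1, -3) → (15, -7, -7)
T4 scale by (3, 1, -1): (15, -7, -7) → (45, -7, 7)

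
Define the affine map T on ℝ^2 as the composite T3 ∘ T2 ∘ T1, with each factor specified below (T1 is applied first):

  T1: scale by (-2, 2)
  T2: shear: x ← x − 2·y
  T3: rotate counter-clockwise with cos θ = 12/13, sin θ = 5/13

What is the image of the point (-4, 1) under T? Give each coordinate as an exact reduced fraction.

T(p) = (38/13, 44/13)

T1 scale by (-2, 2): (-4, 1) → (8, 2)
T2 shear: x ← x − 2·y: (8, 2) → (4, 2)
T3 rotate counter-clockwise with cos θ = 12/13, sin θ = 5/13: (4, 2) → (38/13, 44/13)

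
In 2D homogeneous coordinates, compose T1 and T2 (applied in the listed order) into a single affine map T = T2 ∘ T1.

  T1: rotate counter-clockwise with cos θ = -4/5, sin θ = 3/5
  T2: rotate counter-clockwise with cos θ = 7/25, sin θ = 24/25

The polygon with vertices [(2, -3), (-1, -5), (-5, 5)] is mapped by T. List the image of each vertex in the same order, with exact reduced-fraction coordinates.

T1 rotate counter-clockwise with cos θ = -4/5, sin θ = 3/5: (2, -3) → (1/5, 18/5); (-1, -5) → (19/5, 17/5); (-5, 5) → (1, -7)
T2 rotate counter-clockwise with cos θ = 7/25, sin θ = 24/25: (1/5, 18/5) → (-17/5, 6/5); (19/5, 17/5) → (-11/5, 23/5); (1, -7) → (7, -1)

image vertices: (-17/5, 6/5), (-11/5, 23/5), (7, -1)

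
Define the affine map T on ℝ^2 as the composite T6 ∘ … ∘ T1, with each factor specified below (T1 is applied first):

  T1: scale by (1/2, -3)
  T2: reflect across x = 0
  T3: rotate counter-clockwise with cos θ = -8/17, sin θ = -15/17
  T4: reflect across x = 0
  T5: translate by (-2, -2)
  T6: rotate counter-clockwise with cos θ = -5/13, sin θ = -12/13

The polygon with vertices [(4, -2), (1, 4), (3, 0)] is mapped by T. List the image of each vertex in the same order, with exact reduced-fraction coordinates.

T1 scale by (1/2, -3): (4, -2) → (2, 6); (1, 4) → (1/2, -12); (3, 0) → (3/2, 0)
T2 reflect across x = 0: (2, 6) → (-2, 6); (1/2, -12) → (-1/2, -12); (3/2, 0) → (-3/2, 0)
T3 rotate counter-clockwise with cos θ = -8/17, sin θ = -15/17: (-2, 6) → (106/17, -18/17); (-1/2, -12) → (-176/17, 207/34); (-3/2, 0) → (12/17, 45/34)
T4 reflect across x = 0: (106/17, -18/17) → (-106/17, -18/17); (-176/17, 207/34) → (176/17, 207/34); (12/17, 45/34) → (-12/17, 45/34)
T5 translate by (-2, -2): (-106/17, -18/17) → (-140/17, -52/17); (176/17, 207/34) → (142/17, 139/34); (-12/17, 45/34) → (-46/17, -23/34)
T6 rotate counter-clockwise with cos θ = -5/13, sin θ = -12/13: (-140/17, -52/17) → (76/221, 1940/221); (142/17, 139/34) → (124/221, -4103/442); (-46/17, -23/34) → (92/221, 1219/442)

image vertices: (76/221, 1940/221), (124/221, -4103/442), (92/221, 1219/442)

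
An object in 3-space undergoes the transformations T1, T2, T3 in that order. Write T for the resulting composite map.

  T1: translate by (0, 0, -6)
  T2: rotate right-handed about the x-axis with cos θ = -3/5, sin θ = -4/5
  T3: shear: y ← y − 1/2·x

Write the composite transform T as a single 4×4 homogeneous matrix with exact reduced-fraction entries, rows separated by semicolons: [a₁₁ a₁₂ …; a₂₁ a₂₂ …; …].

T = [1 0 0 0; -1/2 -3/5 4/5 -24/5; 0 -4/5 -3/5 18/5; 0 0 0 1]

T1 = [1 0 0 0; 0 1 0 0; 0 0 1 -6; 0 0 0 1]
T2·T1 = [1 0 0 0; 0 -3/5 4/5 -24/5; 0 -4/5 -3/5 18/5; 0 0 0 1]
T3·…·T1 = [1 0 0 0; -1/2 -3/5 4/5 -24/5; 0 -4/5 -3/5 18/5; 0 0 0 1]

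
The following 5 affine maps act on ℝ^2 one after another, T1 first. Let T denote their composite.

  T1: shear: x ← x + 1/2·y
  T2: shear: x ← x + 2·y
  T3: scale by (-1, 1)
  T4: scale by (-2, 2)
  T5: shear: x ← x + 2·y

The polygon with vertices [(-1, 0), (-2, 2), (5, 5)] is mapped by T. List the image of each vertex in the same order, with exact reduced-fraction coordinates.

image vertices: (-2, 0), (14, 4), (55, 10)

T1 shear: x ← x + 1/2·y: (-1, 0) → (-1, 0); (-2, 2) → (-1, 2); (5, 5) → (15/2, 5)
T2 shear: x ← x + 2·y: (-1, 0) → (-1, 0); (-1, 2) → (3, 2); (15/2, 5) → (35/2, 5)
T3 scale by (-1, 1): (-1, 0) → (1, 0); (3, 2) → (-3, 2); (35/2, 5) → (-35/2, 5)
T4 scale by (-2, 2): (1, 0) → (-2, 0); (-3, 2) → (6, 4); (-35/2, 5) → (35, 10)
T5 shear: x ← x + 2·y: (-2, 0) → (-2, 0); (6, 4) → (14, 4); (35, 10) → (55, 10)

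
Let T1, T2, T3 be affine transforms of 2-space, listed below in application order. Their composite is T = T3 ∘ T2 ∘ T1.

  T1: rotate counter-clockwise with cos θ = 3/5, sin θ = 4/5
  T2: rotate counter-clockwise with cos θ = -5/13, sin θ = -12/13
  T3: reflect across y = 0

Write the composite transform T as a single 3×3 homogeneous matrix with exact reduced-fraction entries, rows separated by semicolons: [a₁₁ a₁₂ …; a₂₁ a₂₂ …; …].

T1 = [3/5 -4/5 0; 4/5 3/5 0; 0 0 1]
T2·T1 = [33/65 56/65 0; -56/65 33/65 0; 0 0 1]
T3·…·T1 = [33/65 56/65 0; 56/65 -33/65 0; 0 0 1]

T = [33/65 56/65 0; 56/65 -33/65 0; 0 0 1]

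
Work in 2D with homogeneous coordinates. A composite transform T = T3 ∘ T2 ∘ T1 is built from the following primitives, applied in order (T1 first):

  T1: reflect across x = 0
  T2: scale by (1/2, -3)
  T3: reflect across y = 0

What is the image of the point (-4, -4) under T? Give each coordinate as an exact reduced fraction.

T1 reflect across x = 0: (-4, -4) → (4, -4)
T2 scale by (1/2, -3): (4, -4) → (2, 12)
T3 reflect across y = 0: (2, 12) → (2, -12)

T(p) = (2, -12)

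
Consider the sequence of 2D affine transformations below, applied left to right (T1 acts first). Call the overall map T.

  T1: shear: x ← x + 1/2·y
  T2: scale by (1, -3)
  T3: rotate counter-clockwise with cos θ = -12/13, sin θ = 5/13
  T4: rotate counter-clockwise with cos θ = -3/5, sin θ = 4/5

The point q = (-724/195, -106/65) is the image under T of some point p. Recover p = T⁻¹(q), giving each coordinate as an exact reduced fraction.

T1 = [1 1/2 0; 0 1 0; 0 0 1]
T2·T1 = [1 1/2 0; 0 -3 0; 0 0 1]
T3·…·T1 = [-12/13 9/13 0; 5/13 77/26 0; 0 0 1]
T4·…·T1 = [16/65 -181/65 0; -63/65 -159/130 0; 0 0 1]
det M = -3; M⁻¹ = [53/130 -181/195 0; -21/65 -16/195 0; 0 0 1]
M⁻¹ · (-724/195, -106/65)ᵀ = (0, 4/3)ᵀ

p = (0, 4/3)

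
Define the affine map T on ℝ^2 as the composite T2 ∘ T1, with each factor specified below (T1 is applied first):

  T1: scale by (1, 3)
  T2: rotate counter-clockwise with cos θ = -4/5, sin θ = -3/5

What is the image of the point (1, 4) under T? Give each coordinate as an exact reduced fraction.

T(p) = (32/5, -51/5)

T1 scale by (1, 3): (1, 4) → (1, 12)
T2 rotate counter-clockwise with cos θ = -4/5, sin θ = -3/5: (1, 12) → (32/5, -51/5)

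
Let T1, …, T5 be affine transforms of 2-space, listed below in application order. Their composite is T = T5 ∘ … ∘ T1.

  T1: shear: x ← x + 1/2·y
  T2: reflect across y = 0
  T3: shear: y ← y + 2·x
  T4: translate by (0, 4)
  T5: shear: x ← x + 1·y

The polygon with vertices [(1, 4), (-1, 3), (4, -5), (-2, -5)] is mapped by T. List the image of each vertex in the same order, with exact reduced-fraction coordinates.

image vertices: (9, 6), (5/2, 2), (27/2, 12), (-9/2, 0)

T1 shear: x ← x + 1/2·y: (1, 4) → (3, 4); (-1, 3) → (1/2, 3); (4, -5) → (3/2, -5); (-2, -5) → (-9/2, -5)
T2 reflect across y = 0: (3, 4) → (3, -4); (1/2, 3) → (1/2, -3); (3/2, -5) → (3/2, 5); (-9/2, -5) → (-9/2, 5)
T3 shear: y ← y + 2·x: (3, -4) → (3, 2); (1/2, -3) → (1/2, -2); (3/2, 5) → (3/2, 8); (-9/2, 5) → (-9/2, -4)
T4 translate by (0, 4): (3, 2) → (3, 6); (1/2, -2) → (1/2, 2); (3/2, 8) → (3/2, 12); (-9/2, -4) → (-9/2, 0)
T5 shear: x ← x + 1·y: (3, 6) → (9, 6); (1/2, 2) → (5/2, 2); (3/2, 12) → (27/2, 12); (-9/2, 0) → (-9/2, 0)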